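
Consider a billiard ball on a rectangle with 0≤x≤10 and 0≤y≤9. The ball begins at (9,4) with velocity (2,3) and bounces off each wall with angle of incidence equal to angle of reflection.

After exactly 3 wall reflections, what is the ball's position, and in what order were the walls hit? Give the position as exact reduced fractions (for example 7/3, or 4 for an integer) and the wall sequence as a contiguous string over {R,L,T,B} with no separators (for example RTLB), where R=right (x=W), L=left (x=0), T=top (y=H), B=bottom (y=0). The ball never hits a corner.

1. t=1/2 → R at (10,11/2); v=(-2,3)
2. t=7/6 → T at (23/3,9); v=(-2,-3)
3. t=3 → B at (5/3,0); v=(-2,3)

Final position: (5/3,0)
Wall sequence: RTB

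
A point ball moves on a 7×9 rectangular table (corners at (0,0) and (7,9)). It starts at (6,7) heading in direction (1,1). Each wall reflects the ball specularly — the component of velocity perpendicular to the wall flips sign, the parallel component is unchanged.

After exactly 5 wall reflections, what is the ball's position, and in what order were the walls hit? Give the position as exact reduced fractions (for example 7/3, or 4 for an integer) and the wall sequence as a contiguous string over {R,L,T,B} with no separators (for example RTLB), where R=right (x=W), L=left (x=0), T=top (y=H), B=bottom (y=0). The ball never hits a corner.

Final position: (7,4)
Wall sequence: RTLBR

1. t=1 → R at (7,8); v=(-1,1)
2. t=1 → T at (6,9); v=(-1,-1)
3. t=6 → L at (0,3); v=(1,-1)
4. t=3 → B at (3,0); v=(1,1)
5. t=4 → R at (7,4); v=(-1,1)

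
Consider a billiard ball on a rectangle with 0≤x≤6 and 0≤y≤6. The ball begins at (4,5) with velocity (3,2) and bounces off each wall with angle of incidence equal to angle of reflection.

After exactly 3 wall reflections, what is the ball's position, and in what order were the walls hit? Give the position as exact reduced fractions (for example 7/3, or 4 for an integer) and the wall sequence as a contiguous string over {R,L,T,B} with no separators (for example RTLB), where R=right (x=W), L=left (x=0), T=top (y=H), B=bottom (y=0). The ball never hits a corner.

1. t=1/2 → T at (11/2,6); v=(3,-2)
2. t=1/6 → R at (6,17/3); v=(-3,-2)
3. t=2 → L at (0,5/3); v=(3,-2)

Final position: (0,5/3)
Wall sequence: TRL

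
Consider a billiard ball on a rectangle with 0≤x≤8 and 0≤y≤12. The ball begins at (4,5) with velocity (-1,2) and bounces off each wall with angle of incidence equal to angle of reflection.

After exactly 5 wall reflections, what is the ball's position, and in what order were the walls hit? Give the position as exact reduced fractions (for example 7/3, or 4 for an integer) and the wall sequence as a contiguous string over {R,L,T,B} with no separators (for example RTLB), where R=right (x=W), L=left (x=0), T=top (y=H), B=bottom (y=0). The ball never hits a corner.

1. t=7/2 → T at (1/2,12); v=(-1,-2)
2. t=1/2 → L at (0,11); v=(1,-2)
3. t=11/2 → B at (11/2,0); v=(1,2)
4. t=5/2 → R at (8,5); v=(-1,2)
5. t=7/2 → T at (9/2,12); v=(-1,-2)

Final position: (9/2,12)
Wall sequence: TLBRT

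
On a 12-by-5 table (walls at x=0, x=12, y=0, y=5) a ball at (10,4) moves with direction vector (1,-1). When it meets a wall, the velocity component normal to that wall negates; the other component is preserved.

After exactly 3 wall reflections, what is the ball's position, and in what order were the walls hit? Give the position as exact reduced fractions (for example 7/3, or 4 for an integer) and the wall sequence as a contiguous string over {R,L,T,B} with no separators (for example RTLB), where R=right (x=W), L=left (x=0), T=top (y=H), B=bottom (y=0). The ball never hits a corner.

Final position: (5,5)
Wall sequence: RBT

1. t=2 → R at (12,2); v=(-1,-1)
2. t=2 → B at (10,0); v=(-1,1)
3. t=5 → T at (5,5); v=(-1,-1)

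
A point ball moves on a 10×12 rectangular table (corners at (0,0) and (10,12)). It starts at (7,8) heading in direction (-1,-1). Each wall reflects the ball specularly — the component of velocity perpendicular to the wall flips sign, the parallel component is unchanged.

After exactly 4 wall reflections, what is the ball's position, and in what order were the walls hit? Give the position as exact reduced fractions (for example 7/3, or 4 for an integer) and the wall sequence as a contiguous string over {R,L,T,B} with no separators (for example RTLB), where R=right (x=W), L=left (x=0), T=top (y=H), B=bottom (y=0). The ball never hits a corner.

1. t=7 → L at (0,1); v=(1,-1)
2. t=1 → B at (1,0); v=(1,1)
3. t=9 → R at (10,9); v=(-1,1)
4. t=3 → T at (7,12); v=(-1,-1)

Final position: (7,12)
Wall sequence: LBRT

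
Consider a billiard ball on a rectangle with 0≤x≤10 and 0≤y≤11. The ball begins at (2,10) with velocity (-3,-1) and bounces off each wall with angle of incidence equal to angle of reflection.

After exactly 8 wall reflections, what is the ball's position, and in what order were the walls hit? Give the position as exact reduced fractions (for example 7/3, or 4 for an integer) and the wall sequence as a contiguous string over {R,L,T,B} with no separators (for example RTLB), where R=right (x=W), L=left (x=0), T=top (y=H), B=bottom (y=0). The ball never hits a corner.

1. t=2/3 → L at (0,28/3); v=(3,-1)
2. t=10/3 → R at (10,6); v=(-3,-1)
3. t=10/3 → L at (0,8/3); v=(3,-1)
4. t=8/3 → B at (8,0); v=(3,1)
5. t=2/3 → R at (10,2/3); v=(-3,1)
6. t=10/3 → L at (0,4); v=(3,1)
7. t=10/3 → R at (10,22/3); v=(-3,1)
8. t=10/3 → L at (0,32/3); v=(3,1)

Final position: (0,32/3)
Wall sequence: LRLBRLRL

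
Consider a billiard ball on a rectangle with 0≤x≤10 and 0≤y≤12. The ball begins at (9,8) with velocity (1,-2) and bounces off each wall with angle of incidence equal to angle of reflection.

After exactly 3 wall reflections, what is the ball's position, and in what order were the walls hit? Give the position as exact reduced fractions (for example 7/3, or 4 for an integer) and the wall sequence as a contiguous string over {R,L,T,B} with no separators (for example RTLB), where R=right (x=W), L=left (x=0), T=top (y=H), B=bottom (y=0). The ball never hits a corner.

1. t=1 → R at (10,6); v=(-1,-2)
2. t=3 → B at (7,0); v=(-1,2)
3. t=6 → T at (1,12); v=(-1,-2)

Final position: (1,12)
Wall sequence: RBT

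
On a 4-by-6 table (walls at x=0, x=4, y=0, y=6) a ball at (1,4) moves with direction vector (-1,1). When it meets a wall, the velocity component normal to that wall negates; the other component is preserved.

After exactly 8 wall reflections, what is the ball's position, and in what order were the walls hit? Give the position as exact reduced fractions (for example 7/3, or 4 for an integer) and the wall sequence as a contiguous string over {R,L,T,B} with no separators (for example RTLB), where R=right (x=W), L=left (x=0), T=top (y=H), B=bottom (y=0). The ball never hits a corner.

Final position: (0,3)
Wall sequence: LTRBLRTL

1. t=1 → L at (0,5); v=(1,1)
2. t=1 → T at (1,6); v=(1,-1)
3. t=3 → R at (4,3); v=(-1,-1)
4. t=3 → B at (1,0); v=(-1,1)
5. t=1 → L at (0,1); v=(1,1)
6. t=4 → R at (4,5); v=(-1,1)
7. t=1 → T at (3,6); v=(-1,-1)
8. t=3 → L at (0,3); v=(1,-1)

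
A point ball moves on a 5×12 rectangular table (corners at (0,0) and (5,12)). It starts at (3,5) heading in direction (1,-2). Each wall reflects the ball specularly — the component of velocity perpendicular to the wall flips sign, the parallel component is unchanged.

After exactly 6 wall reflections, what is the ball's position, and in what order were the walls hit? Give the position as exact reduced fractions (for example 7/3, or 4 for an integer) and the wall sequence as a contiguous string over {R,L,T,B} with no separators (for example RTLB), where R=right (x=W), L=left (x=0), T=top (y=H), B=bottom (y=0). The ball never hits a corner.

Final position: (5/2,0)
Wall sequence: RBLTRB

1. t=2 → R at (5,1); v=(-1,-2)
2. t=1/2 → B at (9/2,0); v=(-1,2)
3. t=9/2 → L at (0,9); v=(1,2)
4. t=3/2 → T at (3/2,12); v=(1,-2)
5. t=7/2 → R at (5,5); v=(-1,-2)
6. t=5/2 → B at (5/2,0); v=(-1,2)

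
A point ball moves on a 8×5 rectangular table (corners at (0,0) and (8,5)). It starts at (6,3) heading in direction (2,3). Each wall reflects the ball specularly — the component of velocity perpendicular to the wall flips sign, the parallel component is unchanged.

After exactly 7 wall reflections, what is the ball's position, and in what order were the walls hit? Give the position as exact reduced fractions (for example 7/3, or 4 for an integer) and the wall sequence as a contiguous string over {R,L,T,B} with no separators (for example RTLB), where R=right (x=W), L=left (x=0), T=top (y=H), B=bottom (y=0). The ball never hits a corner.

1. t=2/3 → T at (22/3,5); v=(2,-3)
2. t=1/3 → R at (8,4); v=(-2,-3)
3. t=4/3 → B at (16/3,0); v=(-2,3)
4. t=5/3 → T at (2,5); v=(-2,-3)
5. t=1 → L at (0,2); v=(2,-3)
6. t=2/3 → B at (4/3,0); v=(2,3)
7. t=5/3 → T at (14/3,5); v=(2,-3)

Final position: (14/3,5)
Wall sequence: TRBTLBT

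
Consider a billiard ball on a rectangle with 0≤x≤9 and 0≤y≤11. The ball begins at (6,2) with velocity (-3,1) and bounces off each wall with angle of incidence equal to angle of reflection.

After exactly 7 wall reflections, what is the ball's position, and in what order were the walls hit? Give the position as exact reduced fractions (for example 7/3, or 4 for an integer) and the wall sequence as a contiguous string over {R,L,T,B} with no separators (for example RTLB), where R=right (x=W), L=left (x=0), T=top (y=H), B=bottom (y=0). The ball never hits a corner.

1. t=2 → L at (0,4); v=(3,1)
2. t=3 → R at (9,7); v=(-3,1)
3. t=3 → L at (0,10); v=(3,1)
4. t=1 → T at (3,11); v=(3,-1)
5. t=2 → R at (9,9); v=(-3,-1)
6. t=3 → L at (0,6); v=(3,-1)
7. t=3 → R at (9,3); v=(-3,-1)

Final position: (9,3)
Wall sequence: LRLTRLR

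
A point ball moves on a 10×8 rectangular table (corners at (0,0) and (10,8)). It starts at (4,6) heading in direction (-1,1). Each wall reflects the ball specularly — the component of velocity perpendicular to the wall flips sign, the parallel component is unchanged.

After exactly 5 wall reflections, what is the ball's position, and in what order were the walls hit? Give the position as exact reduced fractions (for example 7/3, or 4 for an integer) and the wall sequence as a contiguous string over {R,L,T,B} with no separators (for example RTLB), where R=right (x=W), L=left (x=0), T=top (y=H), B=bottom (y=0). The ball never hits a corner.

1. t=2 → T at (2,8); v=(-1,-1)
2. t=2 → L at (0,6); v=(1,-1)
3. t=6 → B at (6,0); v=(1,1)
4. t=4 → R at (10,4); v=(-1,1)
5. t=4 → T at (6,8); v=(-1,-1)

Final position: (6,8)
Wall sequence: TLBRT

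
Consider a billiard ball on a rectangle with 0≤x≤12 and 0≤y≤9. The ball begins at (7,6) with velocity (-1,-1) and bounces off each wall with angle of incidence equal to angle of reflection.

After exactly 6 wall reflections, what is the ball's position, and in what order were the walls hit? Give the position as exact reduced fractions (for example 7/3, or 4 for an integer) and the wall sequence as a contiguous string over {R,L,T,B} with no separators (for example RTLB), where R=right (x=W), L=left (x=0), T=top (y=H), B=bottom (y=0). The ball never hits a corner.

1. t=6 → B at (1,0); v=(-1,1)
2. t=1 → L at (0,1); v=(1,1)
3. t=8 → T at (8,9); v=(1,-1)
4. t=4 → R at (12,5); v=(-1,-1)
5. t=5 → B at (7,0); v=(-1,1)
6. t=7 → L at (0,7); v=(1,1)

Final position: (0,7)
Wall sequence: BLTRBL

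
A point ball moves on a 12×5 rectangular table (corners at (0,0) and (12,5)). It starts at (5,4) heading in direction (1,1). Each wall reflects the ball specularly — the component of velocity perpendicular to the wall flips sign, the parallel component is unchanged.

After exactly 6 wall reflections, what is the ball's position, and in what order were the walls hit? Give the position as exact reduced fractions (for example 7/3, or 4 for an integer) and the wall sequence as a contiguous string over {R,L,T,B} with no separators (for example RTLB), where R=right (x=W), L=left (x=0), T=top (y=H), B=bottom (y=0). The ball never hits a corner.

Final position: (0,3)
Wall sequence: TBRTBL

1. t=1 → T at (6,5); v=(1,-1)
2. t=5 → B at (11,0); v=(1,1)
3. t=1 → R at (12,1); v=(-1,1)
4. t=4 → T at (8,5); v=(-1,-1)
5. t=5 → B at (3,0); v=(-1,1)
6. t=3 → L at (0,3); v=(1,1)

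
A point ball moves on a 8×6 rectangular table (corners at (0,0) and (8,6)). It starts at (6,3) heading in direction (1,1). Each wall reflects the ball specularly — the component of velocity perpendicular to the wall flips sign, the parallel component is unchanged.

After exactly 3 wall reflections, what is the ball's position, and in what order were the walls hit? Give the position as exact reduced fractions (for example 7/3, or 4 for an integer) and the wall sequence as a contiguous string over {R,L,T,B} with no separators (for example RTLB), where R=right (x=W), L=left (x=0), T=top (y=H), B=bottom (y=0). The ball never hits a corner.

Final position: (1,0)
Wall sequence: RTB

1. t=2 → R at (8,5); v=(-1,1)
2. t=1 → T at (7,6); v=(-1,-1)
3. t=6 → B at (1,0); v=(-1,1)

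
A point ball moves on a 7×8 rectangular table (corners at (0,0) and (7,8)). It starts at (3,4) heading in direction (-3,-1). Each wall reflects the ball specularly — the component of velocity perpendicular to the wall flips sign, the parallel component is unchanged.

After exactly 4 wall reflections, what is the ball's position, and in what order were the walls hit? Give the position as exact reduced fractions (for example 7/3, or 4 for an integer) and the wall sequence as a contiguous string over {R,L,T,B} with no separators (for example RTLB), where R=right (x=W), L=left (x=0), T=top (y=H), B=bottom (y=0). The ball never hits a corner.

1. t=1 → L at (0,3); v=(3,-1)
2. t=7/3 → R at (7,2/3); v=(-3,-1)
3. t=2/3 → B at (5,0); v=(-3,1)
4. t=5/3 → L at (0,5/3); v=(3,1)

Final position: (0,5/3)
Wall sequence: LRBL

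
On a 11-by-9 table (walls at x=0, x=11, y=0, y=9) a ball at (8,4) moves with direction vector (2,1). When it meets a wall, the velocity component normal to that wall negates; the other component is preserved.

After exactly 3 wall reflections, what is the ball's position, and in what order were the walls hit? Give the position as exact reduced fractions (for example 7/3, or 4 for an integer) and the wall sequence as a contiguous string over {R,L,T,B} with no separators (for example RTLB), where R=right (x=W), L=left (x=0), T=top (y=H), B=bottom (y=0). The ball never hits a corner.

Final position: (0,7)
Wall sequence: RTL

1. t=3/2 → R at (11,11/2); v=(-2,1)
2. t=7/2 → T at (4,9); v=(-2,-1)
3. t=2 → L at (0,7); v=(2,-1)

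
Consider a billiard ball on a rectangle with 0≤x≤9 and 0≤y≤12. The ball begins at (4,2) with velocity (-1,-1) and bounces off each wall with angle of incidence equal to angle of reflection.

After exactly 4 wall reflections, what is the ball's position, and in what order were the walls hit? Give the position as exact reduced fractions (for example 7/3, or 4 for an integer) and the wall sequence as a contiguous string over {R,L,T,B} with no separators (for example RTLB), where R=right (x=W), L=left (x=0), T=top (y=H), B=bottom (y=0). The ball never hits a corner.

Final position: (8,12)
Wall sequence: BLRT

1. t=2 → B at (2,0); v=(-1,1)
2. t=2 → L at (0,2); v=(1,1)
3. t=9 → R at (9,11); v=(-1,1)
4. t=1 → T at (8,12); v=(-1,-1)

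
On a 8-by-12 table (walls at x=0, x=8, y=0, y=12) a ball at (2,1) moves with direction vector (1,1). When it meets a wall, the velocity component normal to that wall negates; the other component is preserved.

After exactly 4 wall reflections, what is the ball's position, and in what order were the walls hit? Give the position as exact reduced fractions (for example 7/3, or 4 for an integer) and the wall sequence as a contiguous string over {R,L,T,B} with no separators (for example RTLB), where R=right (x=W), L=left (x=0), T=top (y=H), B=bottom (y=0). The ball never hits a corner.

1. t=6 → R at (8,7); v=(-1,1)
2. t=5 → T at (3,12); v=(-1,-1)
3. t=3 → L at (0,9); v=(1,-1)
4. t=8 → R at (8,1); v=(-1,-1)

Final position: (8,1)
Wall sequence: RTLR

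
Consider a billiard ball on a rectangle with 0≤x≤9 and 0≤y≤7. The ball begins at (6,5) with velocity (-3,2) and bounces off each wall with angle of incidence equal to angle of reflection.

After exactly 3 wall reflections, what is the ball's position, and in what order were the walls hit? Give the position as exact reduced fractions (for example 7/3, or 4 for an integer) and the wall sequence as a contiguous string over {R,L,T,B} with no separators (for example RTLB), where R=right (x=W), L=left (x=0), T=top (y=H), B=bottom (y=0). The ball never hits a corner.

Final position: (15/2,0)
Wall sequence: TLB

1. t=1 → T at (3,7); v=(-3,-2)
2. t=1 → L at (0,5); v=(3,-2)
3. t=5/2 → B at (15/2,0); v=(3,2)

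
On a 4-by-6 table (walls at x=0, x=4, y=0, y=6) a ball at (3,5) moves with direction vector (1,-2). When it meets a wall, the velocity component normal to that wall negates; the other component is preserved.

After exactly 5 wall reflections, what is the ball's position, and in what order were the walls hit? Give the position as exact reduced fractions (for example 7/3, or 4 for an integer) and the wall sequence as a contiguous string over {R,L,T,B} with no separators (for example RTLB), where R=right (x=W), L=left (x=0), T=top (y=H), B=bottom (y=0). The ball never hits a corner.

Final position: (7/2,0)
Wall sequence: RBLTB

1. t=1 → R at (4,3); v=(-1,-2)
2. t=3/2 → B at (5/2,0); v=(-1,2)
3. t=5/2 → L at (0,5); v=(1,2)
4. t=1/2 → T at (1/2,6); v=(1,-2)
5. t=3 → B at (7/2,0); v=(1,2)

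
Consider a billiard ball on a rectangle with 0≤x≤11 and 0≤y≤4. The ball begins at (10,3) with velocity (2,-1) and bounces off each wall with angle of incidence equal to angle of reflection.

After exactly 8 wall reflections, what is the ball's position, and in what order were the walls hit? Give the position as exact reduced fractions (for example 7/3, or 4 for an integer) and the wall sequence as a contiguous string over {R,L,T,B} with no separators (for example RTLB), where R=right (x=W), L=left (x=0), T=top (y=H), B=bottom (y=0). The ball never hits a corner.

Final position: (0,2)
Wall sequence: RBLTBRTL

1. t=1/2 → R at (11,5/2); v=(-2,-1)
2. t=5/2 → B at (6,0); v=(-2,1)
3. t=3 → L at (0,3); v=(2,1)
4. t=1 → T at (2,4); v=(2,-1)
5. t=4 → B at (10,0); v=(2,1)
6. t=1/2 → R at (11,1/2); v=(-2,1)
7. t=7/2 → T at (4,4); v=(-2,-1)
8. t=2 → L at (0,2); v=(2,-1)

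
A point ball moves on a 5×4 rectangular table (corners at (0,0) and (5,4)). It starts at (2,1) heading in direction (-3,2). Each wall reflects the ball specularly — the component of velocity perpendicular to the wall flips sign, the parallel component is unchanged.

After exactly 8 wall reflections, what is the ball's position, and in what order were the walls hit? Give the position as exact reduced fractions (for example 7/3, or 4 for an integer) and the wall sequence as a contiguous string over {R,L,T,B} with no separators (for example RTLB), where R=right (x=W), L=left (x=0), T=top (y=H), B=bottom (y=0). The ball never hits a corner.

1. t=2/3 → L at (0,7/3); v=(3,2)
2. t=5/6 → T at (5/2,4); v=(3,-2)
3. t=5/6 → R at (5,7/3); v=(-3,-2)
4. t=7/6 → B at (3/2,0); v=(-3,2)
5. t=1/2 → L at (0,1); v=(3,2)
6. t=3/2 → T at (9/2,4); v=(3,-2)
7. t=1/6 → R at (5,11/3); v=(-3,-2)
8. t=5/3 → L at (0,1/3); v=(3,-2)

Final position: (0,1/3)
Wall sequence: LTRBLTRL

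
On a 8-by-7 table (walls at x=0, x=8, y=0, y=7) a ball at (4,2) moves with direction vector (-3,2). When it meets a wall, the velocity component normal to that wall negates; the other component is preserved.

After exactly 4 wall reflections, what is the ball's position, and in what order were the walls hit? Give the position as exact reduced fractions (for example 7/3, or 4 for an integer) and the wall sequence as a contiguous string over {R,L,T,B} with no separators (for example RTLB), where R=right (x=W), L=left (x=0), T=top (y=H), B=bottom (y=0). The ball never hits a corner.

1. t=4/3 → L at (0,14/3); v=(3,2)
2. t=7/6 → T at (7/2,7); v=(3,-2)
3. t=3/2 → R at (8,4); v=(-3,-2)
4. t=2 → B at (2,0); v=(-3,2)

Final position: (2,0)
Wall sequence: LTRB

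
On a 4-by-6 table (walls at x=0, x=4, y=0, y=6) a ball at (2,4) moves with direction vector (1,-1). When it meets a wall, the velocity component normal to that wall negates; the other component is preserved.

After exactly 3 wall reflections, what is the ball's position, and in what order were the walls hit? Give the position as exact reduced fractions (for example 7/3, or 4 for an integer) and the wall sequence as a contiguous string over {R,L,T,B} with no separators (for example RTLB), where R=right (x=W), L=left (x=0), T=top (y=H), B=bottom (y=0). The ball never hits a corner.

1. t=2 → R at (4,2); v=(-1,-1)
2. t=2 → B at (2,0); v=(-1,1)
3. t=2 → L at (0,2); v=(1,1)

Final position: (0,2)
Wall sequence: RBL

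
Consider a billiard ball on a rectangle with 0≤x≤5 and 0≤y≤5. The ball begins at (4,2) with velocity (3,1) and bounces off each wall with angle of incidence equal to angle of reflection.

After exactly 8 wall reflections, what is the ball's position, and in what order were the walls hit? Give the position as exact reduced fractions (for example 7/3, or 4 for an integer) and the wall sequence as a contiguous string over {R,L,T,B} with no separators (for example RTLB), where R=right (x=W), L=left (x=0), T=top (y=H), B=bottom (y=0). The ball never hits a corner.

Final position: (0,2/3)
Wall sequence: RLTRLRBL

1. t=1/3 → R at (5,7/3); v=(-3,1)
2. t=5/3 → L at (0,4); v=(3,1)
3. t=1 → T at (3,5); v=(3,-1)
4. t=2/3 → R at (5,13/3); v=(-3,-1)
5. t=5/3 → L at (0,8/3); v=(3,-1)
6. t=5/3 → R at (5,1); v=(-3,-1)
7. t=1 → B at (2,0); v=(-3,1)
8. t=2/3 → L at (0,2/3); v=(3,1)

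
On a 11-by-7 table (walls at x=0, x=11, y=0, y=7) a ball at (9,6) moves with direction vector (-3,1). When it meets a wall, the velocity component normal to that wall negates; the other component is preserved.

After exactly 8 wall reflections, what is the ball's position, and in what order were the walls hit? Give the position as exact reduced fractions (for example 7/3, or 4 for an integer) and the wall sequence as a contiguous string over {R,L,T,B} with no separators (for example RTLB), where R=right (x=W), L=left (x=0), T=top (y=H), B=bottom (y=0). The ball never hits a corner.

Final position: (0,13/3)
Wall sequence: TLRBLRTL

1. t=1 → T at (6,7); v=(-3,-1)
2. t=2 → L at (0,5); v=(3,-1)
3. t=11/3 → R at (11,4/3); v=(-3,-1)
4. t=4/3 → B at (7,0); v=(-3,1)
5. t=7/3 → L at (0,7/3); v=(3,1)
6. t=11/3 → R at (11,6); v=(-3,1)
7. t=1 → T at (8,7); v=(-3,-1)
8. t=8/3 → L at (0,13/3); v=(3,-1)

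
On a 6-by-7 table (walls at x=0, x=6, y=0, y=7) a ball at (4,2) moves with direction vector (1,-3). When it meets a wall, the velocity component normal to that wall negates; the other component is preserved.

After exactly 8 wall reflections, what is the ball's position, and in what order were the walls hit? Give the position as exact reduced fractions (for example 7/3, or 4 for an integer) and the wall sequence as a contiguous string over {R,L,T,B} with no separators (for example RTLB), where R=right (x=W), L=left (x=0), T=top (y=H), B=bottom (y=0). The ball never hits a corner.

1. t=2/3 → B at (14/3,0); v=(1,3)
2. t=4/3 → R at (6,4); v=(-1,3)
3. t=1 → T at (5,7); v=(-1,-3)
4. t=7/3 → B at (8/3,0); v=(-1,3)
5. t=7/3 → T at (1/3,7); v=(-1,-3)
6. t=1/3 → L at (0,6); v=(1,-3)
7. t=2 → B at (2,0); v=(1,3)
8. t=7/3 → T at (13/3,7); v=(1,-3)

Final position: (13/3,7)
Wall sequence: BRTBTLBT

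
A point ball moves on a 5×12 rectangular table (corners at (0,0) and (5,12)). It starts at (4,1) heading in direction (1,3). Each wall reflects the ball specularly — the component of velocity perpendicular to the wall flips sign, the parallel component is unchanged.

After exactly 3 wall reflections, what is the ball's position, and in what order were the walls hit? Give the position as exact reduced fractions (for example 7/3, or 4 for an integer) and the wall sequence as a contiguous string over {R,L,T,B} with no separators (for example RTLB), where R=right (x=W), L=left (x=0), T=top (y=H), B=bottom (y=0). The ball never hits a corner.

1. t=1 → R at (5,4); v=(-1,3)
2. t=8/3 → T at (7/3,12); v=(-1,-3)
3. t=7/3 → L at (0,5); v=(1,-3)

Final position: (0,5)
Wall sequence: RTL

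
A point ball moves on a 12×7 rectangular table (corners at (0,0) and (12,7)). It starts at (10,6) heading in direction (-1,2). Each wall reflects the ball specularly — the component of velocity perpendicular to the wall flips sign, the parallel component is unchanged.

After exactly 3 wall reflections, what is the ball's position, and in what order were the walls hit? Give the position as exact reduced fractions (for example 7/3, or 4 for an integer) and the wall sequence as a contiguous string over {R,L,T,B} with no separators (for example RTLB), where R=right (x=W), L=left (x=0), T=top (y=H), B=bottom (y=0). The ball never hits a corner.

1. t=1/2 → T at (19/2,7); v=(-1,-2)
2. t=7/2 → B at (6,0); v=(-1,2)
3. t=7/2 → T at (5/2,7); v=(-1,-2)

Final position: (5/2,7)
Wall sequence: TBT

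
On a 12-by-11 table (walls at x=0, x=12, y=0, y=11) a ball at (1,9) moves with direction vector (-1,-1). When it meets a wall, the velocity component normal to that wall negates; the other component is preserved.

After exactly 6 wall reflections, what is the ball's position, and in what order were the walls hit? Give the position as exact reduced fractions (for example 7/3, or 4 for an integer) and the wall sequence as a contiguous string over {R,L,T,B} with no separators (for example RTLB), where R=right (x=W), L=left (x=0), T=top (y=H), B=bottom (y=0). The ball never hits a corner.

1. t=1 → L at (0,8); v=(1,-1)
2. t=8 → B at (8,0); v=(1,1)
3. t=4 → R at (12,4); v=(-1,1)
4. t=7 → T at (5,11); v=(-1,-1)
5. t=5 → L at (0,6); v=(1,-1)
6. t=6 → B at (6,0); v=(1,1)

Final position: (6,0)
Wall sequence: LBRTLB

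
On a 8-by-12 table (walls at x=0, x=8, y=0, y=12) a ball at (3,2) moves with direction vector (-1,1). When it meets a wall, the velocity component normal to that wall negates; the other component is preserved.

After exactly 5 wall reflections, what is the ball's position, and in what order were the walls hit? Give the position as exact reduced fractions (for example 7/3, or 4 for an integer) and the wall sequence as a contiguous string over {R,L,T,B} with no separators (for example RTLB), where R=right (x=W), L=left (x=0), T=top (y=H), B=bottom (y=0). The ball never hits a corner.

Final position: (3,0)
Wall sequence: LTRLB

1. t=3 → L at (0,5); v=(1,1)
2. t=7 → T at (7,12); v=(1,-1)
3. t=1 → R at (8,11); v=(-1,-1)
4. t=8 → L at (0,3); v=(1,-1)
5. t=3 → B at (3,0); v=(1,1)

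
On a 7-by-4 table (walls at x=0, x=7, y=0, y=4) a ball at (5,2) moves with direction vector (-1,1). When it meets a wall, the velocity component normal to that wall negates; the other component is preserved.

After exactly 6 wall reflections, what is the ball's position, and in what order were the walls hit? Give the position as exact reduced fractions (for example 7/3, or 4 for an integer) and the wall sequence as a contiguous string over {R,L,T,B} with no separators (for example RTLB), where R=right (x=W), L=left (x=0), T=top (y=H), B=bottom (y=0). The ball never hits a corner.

1. t=2 → T at (3,4); v=(-1,-1)
2. t=3 → L at (0,1); v=(1,-1)
3. t=1 → B at (1,0); v=(1,1)
4. t=4 → T at (5,4); v=(1,-1)
5. t=2 → R at (7,2); v=(-1,-1)
6. t=2 → B at (5,0); v=(-1,1)

Final position: (5,0)
Wall sequence: TLBTRB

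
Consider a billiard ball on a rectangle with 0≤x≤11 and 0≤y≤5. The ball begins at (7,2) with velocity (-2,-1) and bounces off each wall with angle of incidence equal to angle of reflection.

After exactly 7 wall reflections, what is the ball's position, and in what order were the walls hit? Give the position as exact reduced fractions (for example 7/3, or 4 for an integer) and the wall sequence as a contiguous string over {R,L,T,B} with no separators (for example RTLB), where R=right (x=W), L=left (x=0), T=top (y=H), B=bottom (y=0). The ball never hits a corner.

Final position: (5,5)
Wall sequence: BLTRBLT

1. t=2 → B at (3,0); v=(-2,1)
2. t=3/2 → L at (0,3/2); v=(2,1)
3. t=7/2 → T at (7,5); v=(2,-1)
4. t=2 → R at (11,3); v=(-2,-1)
5. t=3 → B at (5,0); v=(-2,1)
6. t=5/2 → L at (0,5/2); v=(2,1)
7. t=5/2 → T at (5,5); v=(2,-1)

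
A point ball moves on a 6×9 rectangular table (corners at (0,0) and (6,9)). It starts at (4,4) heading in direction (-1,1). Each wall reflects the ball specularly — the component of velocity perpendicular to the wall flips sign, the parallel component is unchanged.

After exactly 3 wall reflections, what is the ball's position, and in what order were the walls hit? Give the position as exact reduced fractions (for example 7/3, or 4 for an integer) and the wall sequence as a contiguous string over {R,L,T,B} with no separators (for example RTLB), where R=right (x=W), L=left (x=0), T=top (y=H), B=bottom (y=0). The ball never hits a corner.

Final position: (6,4)
Wall sequence: LTR

1. t=4 → L at (0,8); v=(1,1)
2. t=1 → T at (1,9); v=(1,-1)
3. t=5 → R at (6,4); v=(-1,-1)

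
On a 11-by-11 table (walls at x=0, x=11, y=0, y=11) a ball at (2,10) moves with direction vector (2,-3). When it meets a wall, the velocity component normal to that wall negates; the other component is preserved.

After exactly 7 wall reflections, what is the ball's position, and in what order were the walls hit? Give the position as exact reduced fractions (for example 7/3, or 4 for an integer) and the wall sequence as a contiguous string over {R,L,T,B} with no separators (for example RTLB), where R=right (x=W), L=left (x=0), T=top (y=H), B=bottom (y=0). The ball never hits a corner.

Final position: (11,15/2)
Wall sequence: BRTLBTR

1. t=10/3 → B at (26/3,0); v=(2,3)
2. t=7/6 → R at (11,7/2); v=(-2,3)
3. t=5/2 → T at (6,11); v=(-2,-3)
4. t=3 → L at (0,2); v=(2,-3)
5. t=2/3 → B at (4/3,0); v=(2,3)
6. t=11/3 → T at (26/3,11); v=(2,-3)
7. t=7/6 → R at (11,15/2); v=(-2,-3)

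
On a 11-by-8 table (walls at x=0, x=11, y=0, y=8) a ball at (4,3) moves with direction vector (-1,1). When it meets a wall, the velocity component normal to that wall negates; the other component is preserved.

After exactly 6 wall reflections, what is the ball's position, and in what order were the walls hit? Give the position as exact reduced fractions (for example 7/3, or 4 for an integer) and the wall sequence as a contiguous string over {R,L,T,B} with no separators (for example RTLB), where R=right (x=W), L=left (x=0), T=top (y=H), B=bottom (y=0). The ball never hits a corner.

1. t=4 → L at (0,7); v=(1,1)
2. t=1 → T at (1,8); v=(1,-1)
3. t=8 → B at (9,0); v=(1,1)
4. t=2 → R at (11,2); v=(-1,1)
5. t=6 → T at (5,8); v=(-1,-1)
6. t=5 → L at (0,3); v=(1,-1)

Final position: (0,3)
Wall sequence: LTBRTL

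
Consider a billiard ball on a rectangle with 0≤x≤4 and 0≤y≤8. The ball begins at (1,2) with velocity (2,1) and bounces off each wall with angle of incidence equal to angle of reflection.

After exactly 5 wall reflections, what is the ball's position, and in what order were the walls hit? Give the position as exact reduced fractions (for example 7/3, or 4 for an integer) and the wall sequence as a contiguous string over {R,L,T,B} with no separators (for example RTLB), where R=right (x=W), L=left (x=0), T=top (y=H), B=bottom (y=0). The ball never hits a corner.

1. t=3/2 → R at (4,7/2); v=(-2,1)
2. t=2 → L at (0,11/2); v=(2,1)
3. t=2 → R at (4,15/2); v=(-2,1)
4. t=1/2 → T at (3,8); v=(-2,-1)
5. t=3/2 → L at (0,13/2); v=(2,-1)

Final position: (0,13/2)
Wall sequence: RLRTL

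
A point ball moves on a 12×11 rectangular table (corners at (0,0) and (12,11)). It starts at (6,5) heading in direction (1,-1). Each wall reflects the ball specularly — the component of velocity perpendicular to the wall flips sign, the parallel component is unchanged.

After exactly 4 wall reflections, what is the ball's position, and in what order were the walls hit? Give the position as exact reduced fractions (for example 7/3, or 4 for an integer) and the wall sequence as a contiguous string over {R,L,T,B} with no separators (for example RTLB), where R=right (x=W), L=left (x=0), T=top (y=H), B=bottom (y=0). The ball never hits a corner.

1. t=5 → B at (11,0); v=(1,1)
2. t=1 → R at (12,1); v=(-1,1)
3. t=10 → T at (2,11); v=(-1,-1)
4. t=2 → L at (0,9); v=(1,-1)

Final position: (0,9)
Wall sequence: BRTL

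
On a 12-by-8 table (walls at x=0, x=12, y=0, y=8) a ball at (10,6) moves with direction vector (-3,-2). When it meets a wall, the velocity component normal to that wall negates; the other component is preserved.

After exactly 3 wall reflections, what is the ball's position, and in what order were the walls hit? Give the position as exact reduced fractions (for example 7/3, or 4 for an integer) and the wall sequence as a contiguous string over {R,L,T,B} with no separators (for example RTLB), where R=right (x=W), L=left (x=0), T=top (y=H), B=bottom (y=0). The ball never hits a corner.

1. t=3 → B at (1,0); v=(-3,2)
2. t=1/3 → L at (0,2/3); v=(3,2)
3. t=11/3 → T at (11,8); v=(3,-2)

Final position: (11,8)
Wall sequence: BLT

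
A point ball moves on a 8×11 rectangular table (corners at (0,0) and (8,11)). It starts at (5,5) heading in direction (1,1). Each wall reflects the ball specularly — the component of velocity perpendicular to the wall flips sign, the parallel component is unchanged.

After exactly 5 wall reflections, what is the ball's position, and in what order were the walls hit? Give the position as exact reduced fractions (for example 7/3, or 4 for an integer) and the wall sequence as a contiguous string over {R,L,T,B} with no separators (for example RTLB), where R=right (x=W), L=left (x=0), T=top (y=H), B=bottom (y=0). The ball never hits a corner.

Final position: (8,2)
Wall sequence: RTLBR

1. t=3 → R at (8,8); v=(-1,1)
2. t=3 → T at (5,11); v=(-1,-1)
3. t=5 → L at (0,6); v=(1,-1)
4. t=6 → B at (6,0); v=(1,1)
5. t=2 → R at (8,2); v=(-1,1)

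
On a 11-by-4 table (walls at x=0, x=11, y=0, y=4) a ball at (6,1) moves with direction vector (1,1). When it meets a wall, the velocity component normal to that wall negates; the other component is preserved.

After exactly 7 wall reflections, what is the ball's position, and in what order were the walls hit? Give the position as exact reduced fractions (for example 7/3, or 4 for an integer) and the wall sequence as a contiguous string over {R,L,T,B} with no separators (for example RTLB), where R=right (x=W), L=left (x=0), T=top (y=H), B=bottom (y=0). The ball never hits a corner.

Final position: (3,4)
Wall sequence: TRBTBLT

1. t=3 → T at (9,4); v=(1,-1)
2. t=2 → R at (11,2); v=(-1,-1)
3. t=2 → B at (9,0); v=(-1,1)
4. t=4 → T at (5,4); v=(-1,-1)
5. t=4 → B at (1,0); v=(-1,1)
6. t=1 → L at (0,1); v=(1,1)
7. t=3 → T at (3,4); v=(1,-1)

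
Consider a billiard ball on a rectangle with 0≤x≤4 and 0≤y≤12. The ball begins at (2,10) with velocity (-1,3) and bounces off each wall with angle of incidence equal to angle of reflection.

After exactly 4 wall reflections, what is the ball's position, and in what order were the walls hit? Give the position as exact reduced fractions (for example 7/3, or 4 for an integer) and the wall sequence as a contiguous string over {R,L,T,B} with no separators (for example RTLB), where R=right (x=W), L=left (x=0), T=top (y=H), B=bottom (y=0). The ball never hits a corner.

Final position: (4,4)
Wall sequence: TLBR

1. t=2/3 → T at (4/3,12); v=(-1,-3)
2. t=4/3 → L at (0,8); v=(1,-3)
3. t=8/3 → B at (8/3,0); v=(1,3)
4. t=4/3 → R at (4,4); v=(-1,3)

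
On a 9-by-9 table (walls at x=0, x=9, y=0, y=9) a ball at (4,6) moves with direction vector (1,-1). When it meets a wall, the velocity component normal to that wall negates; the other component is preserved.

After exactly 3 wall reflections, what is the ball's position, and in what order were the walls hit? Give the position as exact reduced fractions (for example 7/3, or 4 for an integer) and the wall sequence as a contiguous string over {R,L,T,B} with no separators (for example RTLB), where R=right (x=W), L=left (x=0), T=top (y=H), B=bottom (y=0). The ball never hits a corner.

1. t=5 → R at (9,1); v=(-1,-1)
2. t=1 → B at (8,0); v=(-1,1)
3. t=8 → L at (0,8); v=(1,1)

Final position: (0,8)
Wall sequence: RBL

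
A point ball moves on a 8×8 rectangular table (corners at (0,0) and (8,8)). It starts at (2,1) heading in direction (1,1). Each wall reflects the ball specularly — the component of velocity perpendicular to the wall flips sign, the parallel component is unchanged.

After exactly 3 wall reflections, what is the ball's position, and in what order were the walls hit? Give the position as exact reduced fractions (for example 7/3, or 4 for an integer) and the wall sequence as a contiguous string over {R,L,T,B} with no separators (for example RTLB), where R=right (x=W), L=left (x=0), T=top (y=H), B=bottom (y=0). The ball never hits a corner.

Final position: (0,1)
Wall sequence: RTL

1. t=6 → R at (8,7); v=(-1,1)
2. t=1 → T at (7,8); v=(-1,-1)
3. t=7 → L at (0,1); v=(1,-1)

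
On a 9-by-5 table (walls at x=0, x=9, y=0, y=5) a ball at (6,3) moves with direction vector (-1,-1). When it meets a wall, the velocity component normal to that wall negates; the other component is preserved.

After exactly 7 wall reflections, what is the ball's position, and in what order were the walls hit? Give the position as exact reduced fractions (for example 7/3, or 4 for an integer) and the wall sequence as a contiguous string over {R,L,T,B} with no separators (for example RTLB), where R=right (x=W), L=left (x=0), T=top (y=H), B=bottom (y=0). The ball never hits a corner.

Final position: (1,0)
Wall sequence: BLTBRTB

1. t=3 → B at (3,0); v=(-1,1)
2. t=3 → L at (0,3); v=(1,1)
3. t=2 → T at (2,5); v=(1,-1)
4. t=5 → B at (7,0); v=(1,1)
5. t=2 → R at (9,2); v=(-1,1)
6. t=3 → T at (6,5); v=(-1,-1)
7. t=5 → B at (1,0); v=(-1,1)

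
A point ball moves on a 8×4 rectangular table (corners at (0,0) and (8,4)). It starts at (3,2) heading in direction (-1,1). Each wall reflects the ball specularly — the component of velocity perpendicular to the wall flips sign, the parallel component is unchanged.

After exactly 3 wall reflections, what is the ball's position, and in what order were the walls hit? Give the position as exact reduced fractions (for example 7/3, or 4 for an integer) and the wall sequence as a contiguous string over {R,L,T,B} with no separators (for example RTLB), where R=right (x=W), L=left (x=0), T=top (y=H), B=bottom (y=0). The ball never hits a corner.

Final position: (3,0)
Wall sequence: TLB

1. t=2 → T at (1,4); v=(-1,-1)
2. t=1 → L at (0,3); v=(1,-1)
3. t=3 → B at (3,0); v=(1,1)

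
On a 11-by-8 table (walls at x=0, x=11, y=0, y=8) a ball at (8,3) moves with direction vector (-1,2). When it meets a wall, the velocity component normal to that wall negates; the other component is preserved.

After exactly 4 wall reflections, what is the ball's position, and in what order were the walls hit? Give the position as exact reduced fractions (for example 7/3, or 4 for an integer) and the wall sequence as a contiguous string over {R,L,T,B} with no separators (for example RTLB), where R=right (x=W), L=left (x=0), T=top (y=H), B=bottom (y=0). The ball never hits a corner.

1. t=5/2 → T at (11/2,8); v=(-1,-2)
2. t=4 → B at (3/2,0); v=(-1,2)
3. t=3/2 → L at (0,3); v=(1,2)
4. t=5/2 → T at (5/2,8); v=(1,-2)

Final position: (5/2,8)
Wall sequence: TBLT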